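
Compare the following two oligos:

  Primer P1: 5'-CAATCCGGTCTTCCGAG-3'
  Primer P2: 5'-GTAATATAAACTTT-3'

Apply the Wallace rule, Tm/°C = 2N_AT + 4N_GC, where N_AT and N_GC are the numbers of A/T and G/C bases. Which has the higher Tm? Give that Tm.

Primer P1, 54°C

Primer P1: A+T=7, G+C=10 → Tm = 2(7)+4(10) = 54°C
Primer P2: A+T=12, G+C=2 → Tm = 2(12)+4(2) = 32°C
54°C vs 32°C → primer P1 is higher.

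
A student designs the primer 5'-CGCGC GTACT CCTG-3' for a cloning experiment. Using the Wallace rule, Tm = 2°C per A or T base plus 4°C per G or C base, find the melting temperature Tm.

Base counts: T=3, C=6, A=1, G=4
So N_AT = 4 and N_GC = 10.
Tm = 2×4 + 4×10 = 48°C

48°C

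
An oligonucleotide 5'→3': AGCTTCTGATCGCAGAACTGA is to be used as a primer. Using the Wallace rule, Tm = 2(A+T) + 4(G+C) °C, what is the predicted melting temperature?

62°C

A=6, T=5, G=5, C=5
AT pairs contribute 11, GC pairs contribute 10.
Tm = 2×11 + 4×10 = 62°C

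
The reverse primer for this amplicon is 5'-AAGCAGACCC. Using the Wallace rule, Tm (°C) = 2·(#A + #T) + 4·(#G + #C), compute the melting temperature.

Scanning the sequence gives A=4, G=2, T=0, C=4.
So N_AT = 4 and N_GC = 6.
Tm = 2(4) + 4(6) = 8 + 24 = 32°C

32°C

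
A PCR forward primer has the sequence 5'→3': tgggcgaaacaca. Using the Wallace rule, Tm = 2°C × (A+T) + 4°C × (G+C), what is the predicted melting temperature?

Scanning the sequence gives G=4, T=1, A=5, C=3.
So N_AT = 6 and N_GC = 7.
Tm = 2(6) + 4(7) = 12 + 28 = 40°C

40°C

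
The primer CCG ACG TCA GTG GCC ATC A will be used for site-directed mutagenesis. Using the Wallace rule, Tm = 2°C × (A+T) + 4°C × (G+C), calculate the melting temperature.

Counting bases: C=7, A=4, T=3, G=5
AT pairs contribute 7, GC pairs contribute 12.
Tm = 2(7) + 4(12) = 14 + 48 = 62°C

62°C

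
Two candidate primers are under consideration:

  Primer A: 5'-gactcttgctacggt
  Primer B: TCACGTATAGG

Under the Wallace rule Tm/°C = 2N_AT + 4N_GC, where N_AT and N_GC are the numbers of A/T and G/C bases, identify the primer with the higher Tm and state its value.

Primer A, 46°C

Primer A: A+T=7, G+C=8 → Tm = 2(7)+4(8) = 46°C
Primer B: A+T=6, G+C=5 → Tm = 2(6)+4(5) = 32°C
46°C vs 32°C → primer A is higher.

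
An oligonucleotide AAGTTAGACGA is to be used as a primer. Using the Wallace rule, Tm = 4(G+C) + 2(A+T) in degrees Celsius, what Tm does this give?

Scanning the sequence gives G=3, C=1, T=2, A=5.
AT pairs contribute 7, GC pairs contribute 4.
Tm = 2×7 + 4×4 = 30°C

30°C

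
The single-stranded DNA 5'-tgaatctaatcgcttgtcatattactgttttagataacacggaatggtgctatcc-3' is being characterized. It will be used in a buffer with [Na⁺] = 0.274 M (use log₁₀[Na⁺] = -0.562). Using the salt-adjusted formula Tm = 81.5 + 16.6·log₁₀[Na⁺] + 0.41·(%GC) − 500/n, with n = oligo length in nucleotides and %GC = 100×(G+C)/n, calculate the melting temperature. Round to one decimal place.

Length n = 55. Base counts: G=10, T=20, A=15, C=10
G+C = 20, so %GC = 20/55 × 100 = 36.364%
Salt term: 16.6 × (-0.562) = -9.329
GC term: 0.41 × 36.364 = 14.909; length term: −500/55 = −9.091
Tm = 81.5 + (-9.329) + 14.909 − 9.091 = 77.989 → 78.0°C

78.0°C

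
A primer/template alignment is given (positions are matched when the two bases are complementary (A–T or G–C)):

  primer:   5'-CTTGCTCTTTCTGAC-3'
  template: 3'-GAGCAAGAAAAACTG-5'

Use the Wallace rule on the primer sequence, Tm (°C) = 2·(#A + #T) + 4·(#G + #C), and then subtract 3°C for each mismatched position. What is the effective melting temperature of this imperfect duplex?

Primer base counts: A=1, T=7, G=2, C=5 → A+T=8, G+C=7
Perfect-match Tm = 2(8) + 4(7) = 16 + 28 = 44°C
Mismatches (positions where the bases are not complementary): 3 (at positions 3, 5, 11)
Effective Tm = 44 − 3×3 = 44 − 9 = 35°C

35°C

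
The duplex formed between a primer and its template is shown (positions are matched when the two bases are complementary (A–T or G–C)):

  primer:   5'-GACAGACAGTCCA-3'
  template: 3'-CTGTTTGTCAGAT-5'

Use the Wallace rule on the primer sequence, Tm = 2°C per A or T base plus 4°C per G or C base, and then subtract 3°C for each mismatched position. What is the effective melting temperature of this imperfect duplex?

34°C

Primer base counts: A=5, T=1, G=3, C=4 → A+T=6, G+C=7
Perfect-match Tm = 2(6) + 4(7) = 12 + 28 = 40°C
Mismatches (positions where the bases are not complementary): 2 (at positions 5, 12)
Effective Tm = 40 − 2×3 = 40 − 6 = 34°C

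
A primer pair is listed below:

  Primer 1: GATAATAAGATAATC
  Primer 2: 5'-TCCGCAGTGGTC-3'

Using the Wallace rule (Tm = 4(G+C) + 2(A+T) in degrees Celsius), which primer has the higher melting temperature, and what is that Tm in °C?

Primer 2, 40°C

Primer 1: A+T=12, G+C=3 → Tm = 2(12)+4(3) = 36°C
Primer 2: A+T=4, G+C=8 → Tm = 2(4)+4(8) = 40°C
36°C vs 40°C → primer 2 is higher.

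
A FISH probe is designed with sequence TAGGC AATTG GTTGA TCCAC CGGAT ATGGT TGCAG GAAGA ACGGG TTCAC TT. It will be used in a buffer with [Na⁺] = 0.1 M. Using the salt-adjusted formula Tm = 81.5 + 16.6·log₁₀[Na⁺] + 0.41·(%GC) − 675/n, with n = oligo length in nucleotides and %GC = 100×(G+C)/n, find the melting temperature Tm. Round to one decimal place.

Length n = 52. Base counts: A=13, C=9, G=16, T=14
G+C = 25, so %GC = 25/52 × 100 = 48.077%
Salt term: 16.6 × (-1) = -16.6
GC term: 0.41 × 48.077 = 19.712; length term: −675/52 = −12.981
Tm = 81.5 + (-16.6) + 19.712 − 12.981 = 71.631 → 71.6°C

71.6°C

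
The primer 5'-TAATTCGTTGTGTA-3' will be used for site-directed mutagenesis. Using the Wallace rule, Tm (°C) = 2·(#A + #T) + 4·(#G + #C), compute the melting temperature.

Scanning the sequence gives G=3, A=3, T=7, C=1.
AT pairs contribute 10, GC pairs contribute 4.
Tm = 2×10 + 4×4 = 36°C

36°C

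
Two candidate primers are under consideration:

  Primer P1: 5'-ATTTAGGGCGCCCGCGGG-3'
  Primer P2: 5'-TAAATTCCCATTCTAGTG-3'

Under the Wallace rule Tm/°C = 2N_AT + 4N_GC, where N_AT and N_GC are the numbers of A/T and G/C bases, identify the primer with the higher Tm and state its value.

Primer P1, 62°C

Primer P1: A+T=5, G+C=13 → Tm = 2(5)+4(13) = 62°C
Primer P2: A+T=12, G+C=6 → Tm = 2(12)+4(6) = 48°C
62°C vs 48°C → primer P1 is higher.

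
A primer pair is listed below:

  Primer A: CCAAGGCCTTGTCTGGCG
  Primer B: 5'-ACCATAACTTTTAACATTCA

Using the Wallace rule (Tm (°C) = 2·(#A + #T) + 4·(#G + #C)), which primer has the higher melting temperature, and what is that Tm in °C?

Primer A, 60°C

Primer A: A+T=6, G+C=12 → Tm = 2(6)+4(12) = 60°C
Primer B: A+T=15, G+C=5 → Tm = 2(15)+4(5) = 50°C
60°C vs 50°C → primer A is higher.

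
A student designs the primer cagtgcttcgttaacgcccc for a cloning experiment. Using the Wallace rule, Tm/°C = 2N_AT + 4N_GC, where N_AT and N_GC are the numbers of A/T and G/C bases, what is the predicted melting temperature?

64°C

Counting bases: G=4, C=8, A=3, T=5
So N_AT = 8 and N_GC = 12.
Tm = 2×8 + 4×12 = 64°C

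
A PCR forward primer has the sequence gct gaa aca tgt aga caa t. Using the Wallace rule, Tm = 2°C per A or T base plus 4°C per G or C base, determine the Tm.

52°C

Base counts: C=3, G=4, T=4, A=8
A+T = 12, G+C = 7
Tm = 2(12) + 4(7) = 24 + 28 = 52°C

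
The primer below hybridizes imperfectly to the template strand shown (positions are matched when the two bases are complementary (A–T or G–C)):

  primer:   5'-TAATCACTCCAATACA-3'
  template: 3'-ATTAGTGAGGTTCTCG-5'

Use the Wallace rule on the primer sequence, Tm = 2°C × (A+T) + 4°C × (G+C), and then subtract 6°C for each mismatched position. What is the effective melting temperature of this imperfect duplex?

Primer base counts: A=7, T=4, G=0, C=5 → A+T=11, G+C=5
Perfect-match Tm = 2(11) + 4(5) = 22 + 20 = 42°C
Mismatches (positions where the bases are not complementary): 3 (at positions 13, 15, 16)
Effective Tm = 42 − 3×6 = 42 − 18 = 24°C

24°C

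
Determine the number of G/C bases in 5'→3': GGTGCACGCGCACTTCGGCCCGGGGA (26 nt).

20

Scanning the sequence gives T=3, G=11, C=9, A=3.
Total G or C: 11 + 9 = 20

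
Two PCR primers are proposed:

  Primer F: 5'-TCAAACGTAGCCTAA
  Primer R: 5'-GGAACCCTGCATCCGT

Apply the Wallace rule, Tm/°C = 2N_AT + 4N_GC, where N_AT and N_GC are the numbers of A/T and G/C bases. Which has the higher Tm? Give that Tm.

Primer R, 52°C

Primer F: A+T=9, G+C=6 → Tm = 2(9)+4(6) = 42°C
Primer R: A+T=6, G+C=10 → Tm = 2(6)+4(10) = 52°C
42°C vs 52°C → primer R is higher.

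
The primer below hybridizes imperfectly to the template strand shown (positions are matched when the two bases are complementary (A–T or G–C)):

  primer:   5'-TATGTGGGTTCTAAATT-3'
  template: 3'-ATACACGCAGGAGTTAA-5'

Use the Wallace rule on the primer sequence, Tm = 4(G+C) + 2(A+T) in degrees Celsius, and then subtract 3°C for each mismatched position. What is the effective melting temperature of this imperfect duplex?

35°C

Primer base counts: A=4, T=8, G=4, C=1 → A+T=12, G+C=5
Perfect-match Tm = 2(12) + 4(5) = 24 + 20 = 44°C
Mismatches (positions where the bases are not complementary): 3 (at positions 7, 10, 13)
Effective Tm = 44 − 3×3 = 44 − 9 = 35°C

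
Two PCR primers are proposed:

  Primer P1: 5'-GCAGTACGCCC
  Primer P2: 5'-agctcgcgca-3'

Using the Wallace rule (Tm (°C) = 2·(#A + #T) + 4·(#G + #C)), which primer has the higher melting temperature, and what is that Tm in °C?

Primer P1, 38°C

Primer P1: A+T=3, G+C=8 → Tm = 2(3)+4(8) = 38°C
Primer P2: A+T=3, G+C=7 → Tm = 2(3)+4(7) = 34°C
38°C vs 34°C → primer P1 is higher.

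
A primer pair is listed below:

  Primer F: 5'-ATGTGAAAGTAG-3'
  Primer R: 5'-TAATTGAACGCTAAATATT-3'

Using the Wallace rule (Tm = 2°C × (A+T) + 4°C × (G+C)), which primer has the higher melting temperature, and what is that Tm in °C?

Primer R, 46°C

Primer F: A+T=8, G+C=4 → Tm = 2(8)+4(4) = 32°C
Primer R: A+T=15, G+C=4 → Tm = 2(15)+4(4) = 46°C
32°C vs 46°C → primer R is higher.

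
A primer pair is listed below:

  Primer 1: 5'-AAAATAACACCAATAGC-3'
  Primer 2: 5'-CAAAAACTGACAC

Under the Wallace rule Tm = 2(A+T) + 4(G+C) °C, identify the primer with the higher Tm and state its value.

Primer 1: A+T=12, G+C=5 → Tm = 2(12)+4(5) = 44°C
Primer 2: A+T=8, G+C=5 → Tm = 2(8)+4(5) = 36°C
44°C vs 36°C → primer 1 is higher.

Primer 1, 44°C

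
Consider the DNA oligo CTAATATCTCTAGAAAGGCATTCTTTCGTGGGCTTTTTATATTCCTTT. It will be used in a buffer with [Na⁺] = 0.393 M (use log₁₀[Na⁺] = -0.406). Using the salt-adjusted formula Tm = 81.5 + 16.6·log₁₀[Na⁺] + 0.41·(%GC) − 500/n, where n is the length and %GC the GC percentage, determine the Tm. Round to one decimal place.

78.0°C

Length n = 48. T=22, A=10, G=7, C=9
G+C = 16, so %GC = 16/48 × 100 = 33.333%
Salt term: 16.6 × (-0.406) = -6.74
GC term: 0.41 × 33.333 = 13.667; length term: −500/48 = −10.417
Tm = 81.5 + (-6.74) + 13.667 − 10.417 = 78.01 → 78.0°C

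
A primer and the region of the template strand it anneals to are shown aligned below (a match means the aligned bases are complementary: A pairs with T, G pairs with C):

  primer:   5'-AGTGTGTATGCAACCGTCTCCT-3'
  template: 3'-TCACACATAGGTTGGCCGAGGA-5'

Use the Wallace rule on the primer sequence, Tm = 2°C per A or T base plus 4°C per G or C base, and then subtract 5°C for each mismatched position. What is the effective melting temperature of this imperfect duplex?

Primer base counts: A=4, T=7, G=5, C=6 → A+T=11, G+C=11
Perfect-match Tm = 2(11) + 4(11) = 22 + 44 = 66°C
Mismatches (positions where the bases are not complementary): 2 (at positions 10, 17)
Effective Tm = 66 − 2×5 = 66 − 10 = 56°C

56°C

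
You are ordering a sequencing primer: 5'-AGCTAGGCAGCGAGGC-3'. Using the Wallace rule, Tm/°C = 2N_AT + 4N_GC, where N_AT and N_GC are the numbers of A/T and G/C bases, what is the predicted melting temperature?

A=4, T=1, G=7, C=4
AT pairs contribute 5, GC pairs contribute 11.
Tm = 2×5 + 4×11 = 54°C

54°C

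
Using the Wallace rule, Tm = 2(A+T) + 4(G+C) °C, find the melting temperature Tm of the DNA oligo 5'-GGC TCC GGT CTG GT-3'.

T=4, A=0, C=4, G=6
A+T = 4, G+C = 10
Tm = 2×4 + 4×10 = 48°C

48°C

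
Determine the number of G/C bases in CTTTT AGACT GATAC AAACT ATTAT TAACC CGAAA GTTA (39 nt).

Counting bases: G=4, A=15, C=7, T=13
G+C = 4 + 7 = 11

11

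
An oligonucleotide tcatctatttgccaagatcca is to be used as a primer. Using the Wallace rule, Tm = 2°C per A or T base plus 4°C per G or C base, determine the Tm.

58°C

Counting bases: T=7, A=6, C=6, G=2
A+T = 13, G+C = 8
Tm = 2(13) + 4(8) = 26 + 32 = 58°C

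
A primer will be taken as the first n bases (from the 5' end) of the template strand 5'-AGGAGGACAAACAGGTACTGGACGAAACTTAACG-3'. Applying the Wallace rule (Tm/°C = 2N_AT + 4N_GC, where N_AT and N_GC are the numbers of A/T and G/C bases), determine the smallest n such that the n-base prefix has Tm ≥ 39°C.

n = 14

First 13 bases: AGGAGGACAAACA → Tm = 38°C (< 39°C)
First 14 bases: AGGAGGACAAACAG → Tm = 42°C (≥ 39°C)
Since every base adds ≥2°C, Tm only increases with n, so the threshold is first crossed at n = 14.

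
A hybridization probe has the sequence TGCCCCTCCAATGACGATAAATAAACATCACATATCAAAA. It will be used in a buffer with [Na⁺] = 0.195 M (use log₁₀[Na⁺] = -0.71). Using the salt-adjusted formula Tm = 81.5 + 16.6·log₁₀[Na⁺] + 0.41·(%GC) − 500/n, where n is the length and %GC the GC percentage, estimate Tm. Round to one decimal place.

71.6°C

Length n = 40. Counting bases: A=18, C=11, T=8, G=3
G+C = 14, so %GC = 14/40 × 100 = 35%
Salt term: 16.6 × (-0.71) = -11.786
GC term: 0.41 × 35 = 14.35; length term: −500/40 = −12.5
Tm = 81.5 + (-11.786) + 14.35 − 12.5 = 71.564 → 71.6°C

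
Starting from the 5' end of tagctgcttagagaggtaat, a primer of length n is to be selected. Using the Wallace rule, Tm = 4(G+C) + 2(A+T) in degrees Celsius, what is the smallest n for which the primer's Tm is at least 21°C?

First 6 bases: TAGCTG → Tm = 18°C (< 21°C)
First 7 bases: TAGCTGC → Tm = 22°C (≥ 21°C)
Each additional base adds 2°C (A/T) or 4°C (G/C), so Tm is non-decreasing in n; n = 7 is the first length to reach 21°C.

n = 7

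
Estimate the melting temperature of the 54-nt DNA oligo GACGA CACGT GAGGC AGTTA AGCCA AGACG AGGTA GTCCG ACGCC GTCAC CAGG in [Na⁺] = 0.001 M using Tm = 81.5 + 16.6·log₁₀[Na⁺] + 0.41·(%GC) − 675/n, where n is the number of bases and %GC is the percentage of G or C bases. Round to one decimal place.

Length n = 54. Base counts: G=18, T=6, C=15, A=15
G+C = 33, so %GC = 33/54 × 100 = 61.111%
Salt term: 16.6 × (-3) = -49.8
GC term: 0.41 × 61.111 = 25.056; length term: −675/54 = −12.5
Tm = 81.5 + (-49.8) + 25.056 − 12.5 = 44.256 → 44.3°C

44.3°C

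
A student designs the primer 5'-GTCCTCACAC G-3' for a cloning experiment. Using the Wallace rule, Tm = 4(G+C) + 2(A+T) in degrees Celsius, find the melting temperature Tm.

36°C

Base counts: G=2, C=5, T=2, A=2
AT pairs contribute 4, GC pairs contribute 7.
Tm = 2(4) + 4(7) = 8 + 28 = 36°C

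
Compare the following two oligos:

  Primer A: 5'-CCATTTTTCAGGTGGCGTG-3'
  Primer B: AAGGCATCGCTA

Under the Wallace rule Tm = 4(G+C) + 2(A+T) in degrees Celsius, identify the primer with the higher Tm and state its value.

Primer A, 58°C

Primer A: A+T=9, G+C=10 → Tm = 2(9)+4(10) = 58°C
Primer B: A+T=6, G+C=6 → Tm = 2(6)+4(6) = 36°C
58°C vs 36°C → primer A is higher.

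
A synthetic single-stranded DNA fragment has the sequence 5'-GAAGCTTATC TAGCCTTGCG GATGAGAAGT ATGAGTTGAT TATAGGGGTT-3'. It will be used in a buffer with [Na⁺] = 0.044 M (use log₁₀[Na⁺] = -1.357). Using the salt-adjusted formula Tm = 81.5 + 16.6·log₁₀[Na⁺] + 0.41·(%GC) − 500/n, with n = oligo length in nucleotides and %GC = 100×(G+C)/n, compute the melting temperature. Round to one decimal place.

66.2°C

Length n = 50. Counting bases: G=16, A=13, T=16, C=5
G+C = 21, so %GC = 21/50 × 100 = 42%
Salt term: 16.6 × (-1.357) = -22.526
GC term: 0.41 × 42 = 17.22; length term: −500/50 = −10
Tm = 81.5 + (-22.526) + 17.22 − 10 = 66.194 → 66.2°C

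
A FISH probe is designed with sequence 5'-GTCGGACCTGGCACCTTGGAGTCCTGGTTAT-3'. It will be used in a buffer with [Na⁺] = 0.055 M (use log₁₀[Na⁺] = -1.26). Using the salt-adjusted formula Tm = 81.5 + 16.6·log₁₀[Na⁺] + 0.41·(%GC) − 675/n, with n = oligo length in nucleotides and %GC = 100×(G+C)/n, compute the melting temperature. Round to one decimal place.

Length n = 31. A=4, G=10, C=8, T=9
G+C = 18, so %GC = 18/31 × 100 = 58.065%
Salt term: 16.6 × (-1.26) = -20.916
GC term: 0.41 × 58.065 = 23.807; length term: −675/31 = −21.774
Tm = 81.5 + (-20.916) + 23.807 − 21.774 = 62.617 → 62.6°C

62.6°C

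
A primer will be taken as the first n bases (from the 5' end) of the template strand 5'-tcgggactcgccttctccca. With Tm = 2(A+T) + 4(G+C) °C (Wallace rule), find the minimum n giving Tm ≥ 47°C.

First 14 bases: TCGGGACTCGCCTT → Tm = 46°C (< 47°C)
First 15 bases: TCGGGACTCGCCTTC → Tm = 50°C (≥ 47°C)
Since every base adds ≥2°C, Tm only increases with n, so the threshold is first crossed at n = 15.

n = 15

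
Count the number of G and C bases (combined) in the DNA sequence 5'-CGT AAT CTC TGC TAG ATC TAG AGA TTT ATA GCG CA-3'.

Base counts: G=7, T=11, A=10, C=7
G+C = 7 + 7 = 14

14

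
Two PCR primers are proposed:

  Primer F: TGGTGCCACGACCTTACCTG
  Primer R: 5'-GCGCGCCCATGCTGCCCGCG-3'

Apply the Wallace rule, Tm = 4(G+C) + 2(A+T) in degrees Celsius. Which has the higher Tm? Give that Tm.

Primer F: A+T=8, G+C=12 → Tm = 2(8)+4(12) = 64°C
Primer R: A+T=3, G+C=17 → Tm = 2(3)+4(17) = 74°C
64°C vs 74°C → primer R is higher.

Primer R, 74°C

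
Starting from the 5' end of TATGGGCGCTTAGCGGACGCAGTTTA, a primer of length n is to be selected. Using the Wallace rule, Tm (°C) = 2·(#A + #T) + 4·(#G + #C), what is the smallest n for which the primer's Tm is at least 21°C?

n = 7

First 6 bases: TATGGG → Tm = 18°C (< 21°C)
First 7 bases: TATGGGC → Tm = 22°C (≥ 21°C)
Since every base adds ≥2°C, Tm only increases with n, so the threshold is first crossed at n = 7.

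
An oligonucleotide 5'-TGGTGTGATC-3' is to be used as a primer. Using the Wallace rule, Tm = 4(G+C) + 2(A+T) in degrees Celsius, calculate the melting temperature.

Scanning the sequence gives G=4, T=4, C=1, A=1.
AT pairs contribute 5, GC pairs contribute 5.
Tm = 2×5 + 4×5 = 30°C

30°C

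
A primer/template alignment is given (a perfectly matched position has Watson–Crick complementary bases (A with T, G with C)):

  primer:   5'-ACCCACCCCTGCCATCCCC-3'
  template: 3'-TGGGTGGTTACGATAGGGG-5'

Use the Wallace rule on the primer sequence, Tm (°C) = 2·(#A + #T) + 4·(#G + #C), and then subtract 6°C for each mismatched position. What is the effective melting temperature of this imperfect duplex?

48°C

Primer base counts: A=3, T=2, G=1, C=13 → A+T=5, G+C=14
Perfect-match Tm = 2(5) + 4(14) = 10 + 56 = 66°C
Mismatches (positions where the bases are not complementary): 3 (at positions 8, 9, 13)
Effective Tm = 66 − 3×6 = 66 − 18 = 48°C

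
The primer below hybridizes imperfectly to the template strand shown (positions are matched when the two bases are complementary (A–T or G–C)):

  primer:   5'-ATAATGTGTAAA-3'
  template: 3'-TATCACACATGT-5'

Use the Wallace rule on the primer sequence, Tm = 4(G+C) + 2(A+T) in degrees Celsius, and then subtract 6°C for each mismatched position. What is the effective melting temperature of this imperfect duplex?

16°C

Primer base counts: A=6, T=4, G=2, C=0 → A+T=10, G+C=2
Perfect-match Tm = 2(10) + 4(2) = 20 + 8 = 28°C
Mismatches (positions where the bases are not complementary): 2 (at positions 4, 11)
Effective Tm = 28 − 2×6 = 28 − 12 = 16°C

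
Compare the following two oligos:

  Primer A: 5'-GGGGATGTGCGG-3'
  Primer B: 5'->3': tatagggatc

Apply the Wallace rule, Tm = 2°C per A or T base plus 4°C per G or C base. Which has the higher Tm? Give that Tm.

Primer A, 42°C

Primer A: A+T=3, G+C=9 → Tm = 2(3)+4(9) = 42°C
Primer B: A+T=6, G+C=4 → Tm = 2(6)+4(4) = 28°C
42°C vs 28°C → primer A is higher.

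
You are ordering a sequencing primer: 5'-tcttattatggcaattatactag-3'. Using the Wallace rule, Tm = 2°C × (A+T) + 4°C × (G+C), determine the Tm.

Base counts: A=7, T=10, C=3, G=3
AT pairs contribute 17, GC pairs contribute 6.
Tm = 2×17 + 4×6 = 58°C

58°C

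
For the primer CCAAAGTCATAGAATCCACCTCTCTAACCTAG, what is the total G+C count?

Base counts: T=7, G=3, A=11, C=11
G+C = 3 + 11 = 14

14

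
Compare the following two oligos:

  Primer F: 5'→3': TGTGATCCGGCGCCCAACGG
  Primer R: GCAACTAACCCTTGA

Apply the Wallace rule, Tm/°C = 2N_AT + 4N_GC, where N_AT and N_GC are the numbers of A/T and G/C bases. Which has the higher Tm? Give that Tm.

Primer F, 68°C

Primer F: A+T=6, G+C=14 → Tm = 2(6)+4(14) = 68°C
Primer R: A+T=8, G+C=7 → Tm = 2(8)+4(7) = 44°C
68°C vs 44°C → primer F is higher.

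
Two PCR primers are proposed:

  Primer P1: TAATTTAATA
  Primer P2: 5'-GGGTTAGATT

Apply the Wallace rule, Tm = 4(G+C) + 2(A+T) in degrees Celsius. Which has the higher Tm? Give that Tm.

Primer P1: A+T=10, G+C=0 → Tm = 2(10)+4(0) = 20°C
Primer P2: A+T=6, G+C=4 → Tm = 2(6)+4(4) = 28°C
20°C vs 28°C → primer P2 is higher.

Primer P2, 28°C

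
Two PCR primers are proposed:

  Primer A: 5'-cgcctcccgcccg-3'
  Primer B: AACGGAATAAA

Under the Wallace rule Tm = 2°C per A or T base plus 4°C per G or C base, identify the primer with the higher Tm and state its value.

Primer A: A+T=1, G+C=12 → Tm = 2(1)+4(12) = 50°C
Primer B: A+T=8, G+C=3 → Tm = 2(8)+4(3) = 28°C
50°C vs 28°C → primer A is higher.

Primer A, 50°C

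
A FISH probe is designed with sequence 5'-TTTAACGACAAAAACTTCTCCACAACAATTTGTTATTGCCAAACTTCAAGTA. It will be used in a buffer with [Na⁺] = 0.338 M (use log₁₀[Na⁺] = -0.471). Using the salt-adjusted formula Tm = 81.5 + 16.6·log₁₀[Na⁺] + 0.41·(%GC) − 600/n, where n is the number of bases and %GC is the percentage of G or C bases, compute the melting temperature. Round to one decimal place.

Length n = 52. Scanning the sequence gives T=16, A=20, G=4, C=12.
G+C = 16, so %GC = 16/52 × 100 = 30.769%
Salt term: 16.6 × (-0.471) = -7.819
GC term: 0.41 × 30.769 = 12.615; length term: −600/52 = −11.538
Tm = 81.5 + (-7.819) + 12.615 − 11.538 = 74.758 → 74.8°C

74.8°C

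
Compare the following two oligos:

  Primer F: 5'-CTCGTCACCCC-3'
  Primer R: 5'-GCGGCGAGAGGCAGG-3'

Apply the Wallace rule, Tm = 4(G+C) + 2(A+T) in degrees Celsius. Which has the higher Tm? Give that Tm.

Primer F: A+T=3, G+C=8 → Tm = 2(3)+4(8) = 38°C
Primer R: A+T=3, G+C=12 → Tm = 2(3)+4(12) = 54°C
38°C vs 54°C → primer R is higher.

Primer R, 54°C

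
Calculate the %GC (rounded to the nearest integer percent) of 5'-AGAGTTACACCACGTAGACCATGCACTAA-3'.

45%

Base counts: A=11, T=5, G=5, C=8
G+C = 5 + 8 = 13 out of 29 bases
%GC = 13/29 × 100 = 44.83% ≈ 45%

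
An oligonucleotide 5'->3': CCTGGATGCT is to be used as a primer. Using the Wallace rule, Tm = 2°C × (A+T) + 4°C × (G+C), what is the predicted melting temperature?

32°C

Scanning the sequence gives C=3, G=3, T=3, A=1.
A+T = 4, G+C = 6
Tm = 2×4 + 4×6 = 32°C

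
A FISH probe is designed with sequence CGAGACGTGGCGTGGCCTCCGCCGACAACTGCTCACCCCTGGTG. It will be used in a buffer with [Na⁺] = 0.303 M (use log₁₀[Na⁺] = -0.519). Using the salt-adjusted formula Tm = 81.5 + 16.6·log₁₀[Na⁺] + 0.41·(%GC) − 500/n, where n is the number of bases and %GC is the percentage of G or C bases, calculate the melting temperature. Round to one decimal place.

Length n = 44. Scanning the sequence gives T=7, G=14, A=6, C=17.
G+C = 31, so %GC = 31/44 × 100 = 70.455%
Salt term: 16.6 × (-0.519) = -8.615
GC term: 0.41 × 70.455 = 28.887; length term: −500/44 = −11.364
Tm = 81.5 + (-8.615) + 28.887 − 11.364 = 90.408 → 90.4°C

90.4°C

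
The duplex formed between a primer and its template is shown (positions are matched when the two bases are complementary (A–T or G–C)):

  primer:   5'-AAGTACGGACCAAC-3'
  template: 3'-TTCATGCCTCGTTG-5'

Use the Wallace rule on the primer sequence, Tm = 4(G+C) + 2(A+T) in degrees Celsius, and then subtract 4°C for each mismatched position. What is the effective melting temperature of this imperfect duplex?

38°C

Primer base counts: A=6, T=1, G=3, C=4 → A+T=7, G+C=7
Perfect-match Tm = 2(7) + 4(7) = 14 + 28 = 42°C
Mismatches (positions where the bases are not complementary): 1 (at position 10)
Effective Tm = 42 − 1×4 = 42 − 4 = 38°C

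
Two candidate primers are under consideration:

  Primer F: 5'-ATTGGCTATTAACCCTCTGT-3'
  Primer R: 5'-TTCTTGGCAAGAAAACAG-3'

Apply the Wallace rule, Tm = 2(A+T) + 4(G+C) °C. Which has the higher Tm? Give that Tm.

Primer F: A+T=12, G+C=8 → Tm = 2(12)+4(8) = 56°C
Primer R: A+T=11, G+C=7 → Tm = 2(11)+4(7) = 50°C
56°C vs 50°C → primer F is higher.

Primer F, 56°C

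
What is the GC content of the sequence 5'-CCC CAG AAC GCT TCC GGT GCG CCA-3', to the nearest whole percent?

Base counts: C=11, T=3, G=6, A=4
G+C = 6 + 11 = 17 out of 24 bases
%GC = 17/24 × 100 = 70.83% ≈ 71%

71%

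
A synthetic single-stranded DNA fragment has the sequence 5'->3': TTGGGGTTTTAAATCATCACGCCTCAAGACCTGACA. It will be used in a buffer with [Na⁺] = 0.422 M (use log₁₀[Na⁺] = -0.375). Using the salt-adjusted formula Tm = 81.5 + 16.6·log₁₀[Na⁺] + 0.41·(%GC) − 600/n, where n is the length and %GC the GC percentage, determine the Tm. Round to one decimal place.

76.8°C

Length n = 36. Scanning the sequence gives G=7, T=10, A=10, C=9.
G+C = 16, so %GC = 16/36 × 100 = 44.444%
Salt term: 16.6 × (-0.375) = -6.225
GC term: 0.41 × 44.444 = 18.222; length term: −600/36 = −16.667
Tm = 81.5 + (-6.225) + 18.222 − 16.667 = 76.83 → 76.8°C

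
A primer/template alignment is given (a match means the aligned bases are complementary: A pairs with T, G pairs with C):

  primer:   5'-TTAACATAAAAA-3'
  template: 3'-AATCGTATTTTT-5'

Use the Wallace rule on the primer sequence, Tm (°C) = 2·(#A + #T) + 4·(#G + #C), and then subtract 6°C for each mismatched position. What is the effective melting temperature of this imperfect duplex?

20°C

Primer base counts: A=8, T=3, G=0, C=1 → A+T=11, G+C=1
Perfect-match Tm = 2(11) + 4(1) = 22 + 4 = 26°C
Mismatches (positions where the bases are not complementary): 1 (at position 4)
Effective Tm = 26 − 1×6 = 26 − 6 = 20°C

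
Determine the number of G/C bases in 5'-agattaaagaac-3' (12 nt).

3

Base counts: C=1, A=7, T=2, G=2
Total G or C: 2 + 1 = 3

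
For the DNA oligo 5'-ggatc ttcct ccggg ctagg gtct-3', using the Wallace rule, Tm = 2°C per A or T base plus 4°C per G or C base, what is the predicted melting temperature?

G=8, T=7, C=7, A=2
AT pairs contribute 9, GC pairs contribute 15.
Tm = 2×9 + 4×15 = 78°C

78°C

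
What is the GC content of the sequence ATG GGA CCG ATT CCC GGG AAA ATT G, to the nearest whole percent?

52%

Base counts: T=5, C=5, A=7, G=8
G+C = 8 + 5 = 13 out of 25 bases
%GC = 13/25 × 100 = 52% ≈ 52%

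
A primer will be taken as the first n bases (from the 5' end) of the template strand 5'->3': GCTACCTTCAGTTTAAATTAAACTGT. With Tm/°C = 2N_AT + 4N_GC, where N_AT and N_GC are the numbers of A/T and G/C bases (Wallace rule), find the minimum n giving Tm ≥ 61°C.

First 23 bases: GCTACCTTCAGTTTAAATTAAAC → Tm = 60°C (< 61°C)
First 24 bases: GCTACCTTCAGTTTAAATTAAACT → Tm = 62°C (≥ 61°C)
Since every base adds ≥2°C, Tm only increases with n, so the threshold is first crossed at n = 24.

n = 24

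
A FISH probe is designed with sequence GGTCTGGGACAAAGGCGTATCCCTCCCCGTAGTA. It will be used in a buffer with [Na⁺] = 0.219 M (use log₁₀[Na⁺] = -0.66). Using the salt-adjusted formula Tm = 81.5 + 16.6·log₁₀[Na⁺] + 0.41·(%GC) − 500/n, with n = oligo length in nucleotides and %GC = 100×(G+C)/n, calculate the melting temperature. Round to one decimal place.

80.0°C

Length n = 34. G=10, T=7, C=10, A=7
G+C = 20, so %GC = 20/34 × 100 = 58.824%
Salt term: 16.6 × (-0.66) = -10.956
GC term: 0.41 × 58.824 = 24.118; length term: −500/34 = −14.706
Tm = 81.5 + (-10.956) + 24.118 − 14.706 = 79.956 → 80.0°C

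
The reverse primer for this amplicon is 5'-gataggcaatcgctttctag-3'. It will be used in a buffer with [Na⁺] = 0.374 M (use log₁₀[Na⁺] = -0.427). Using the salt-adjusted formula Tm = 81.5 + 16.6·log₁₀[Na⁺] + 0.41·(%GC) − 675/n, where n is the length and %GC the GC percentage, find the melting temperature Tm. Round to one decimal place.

Length n = 20. Scanning the sequence gives C=4, G=5, T=6, A=5.
G+C = 9, so %GC = 9/20 × 100 = 45%
Salt term: 16.6 × (-0.427) = -7.088
GC term: 0.41 × 45 = 18.45; length term: −675/20 = −33.75
Tm = 81.5 + (-7.088) + 18.45 − 33.75 = 59.112 → 59.1°C

59.1°C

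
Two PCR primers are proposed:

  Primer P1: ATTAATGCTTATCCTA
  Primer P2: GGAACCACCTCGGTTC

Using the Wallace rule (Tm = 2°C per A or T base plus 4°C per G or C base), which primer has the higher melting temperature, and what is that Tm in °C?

Primer P1: A+T=12, G+C=4 → Tm = 2(12)+4(4) = 40°C
Primer P2: A+T=6, G+C=10 → Tm = 2(6)+4(10) = 52°C
40°C vs 52°C → primer P2 is higher.

Primer P2, 52°C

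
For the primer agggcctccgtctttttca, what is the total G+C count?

Counting bases: C=6, G=4, A=2, T=7
G+C = 4 + 6 = 10

10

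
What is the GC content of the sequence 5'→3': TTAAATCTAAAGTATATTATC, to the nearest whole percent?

Scanning the sequence gives A=9, G=1, C=2, T=9.
G+C = 1 + 2 = 3 out of 21 bases
%GC = 3/21 × 100 = 14.29% ≈ 14%

14%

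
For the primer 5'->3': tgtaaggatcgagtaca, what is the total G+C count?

Counting bases: G=5, C=2, A=6, T=4
Total G or C: 5 + 2 = 7

7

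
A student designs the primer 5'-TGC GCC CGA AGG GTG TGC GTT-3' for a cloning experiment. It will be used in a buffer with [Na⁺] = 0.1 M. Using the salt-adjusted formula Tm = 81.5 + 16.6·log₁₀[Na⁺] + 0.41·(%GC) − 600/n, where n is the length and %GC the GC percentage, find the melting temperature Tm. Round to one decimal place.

63.7°C

Length n = 21. Scanning the sequence gives T=5, G=9, C=5, A=2.
G+C = 14, so %GC = 14/21 × 100 = 66.667%
Salt term: 16.6 × (-1) = -16.6
GC term: 0.41 × 66.667 = 27.333; length term: −600/21 = −28.571
Tm = 81.5 + (-16.6) + 27.333 − 28.571 = 63.662 → 63.7°C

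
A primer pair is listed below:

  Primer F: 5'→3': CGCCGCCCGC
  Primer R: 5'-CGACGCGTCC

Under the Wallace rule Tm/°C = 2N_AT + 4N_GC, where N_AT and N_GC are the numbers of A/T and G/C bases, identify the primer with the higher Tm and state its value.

Primer F: A+T=0, G+C=10 → Tm = 2(0)+4(10) = 40°C
Primer R: A+T=2, G+C=8 → Tm = 2(2)+4(8) = 36°C
40°C vs 36°C → primer F is higher.

Primer F, 40°C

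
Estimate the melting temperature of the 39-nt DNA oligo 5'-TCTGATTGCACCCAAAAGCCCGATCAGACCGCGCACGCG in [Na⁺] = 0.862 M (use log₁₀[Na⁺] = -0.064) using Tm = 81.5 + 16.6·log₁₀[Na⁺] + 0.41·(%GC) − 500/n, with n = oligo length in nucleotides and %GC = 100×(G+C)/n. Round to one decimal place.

Length n = 39. A=10, T=5, C=15, G=9
G+C = 24, so %GC = 24/39 × 100 = 61.538%
Salt term: 16.6 × (-0.064) = -1.062
GC term: 0.41 × 61.538 = 25.231; length term: −500/39 = −12.821
Tm = 81.5 + (-1.062) + 25.231 − 12.821 = 92.848 → 92.8°C

92.8°C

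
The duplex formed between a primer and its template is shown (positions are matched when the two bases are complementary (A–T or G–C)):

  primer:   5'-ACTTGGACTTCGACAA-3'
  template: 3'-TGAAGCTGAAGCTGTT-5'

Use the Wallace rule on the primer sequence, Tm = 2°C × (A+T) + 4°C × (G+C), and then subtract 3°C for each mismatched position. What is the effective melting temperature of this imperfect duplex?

43°C

Primer base counts: A=5, T=4, G=3, C=4 → A+T=9, G+C=7
Perfect-match Tm = 2(9) + 4(7) = 18 + 28 = 46°C
Mismatches (positions where the bases are not complementary): 1 (at position 5)
Effective Tm = 46 − 1×3 = 46 − 3 = 43°C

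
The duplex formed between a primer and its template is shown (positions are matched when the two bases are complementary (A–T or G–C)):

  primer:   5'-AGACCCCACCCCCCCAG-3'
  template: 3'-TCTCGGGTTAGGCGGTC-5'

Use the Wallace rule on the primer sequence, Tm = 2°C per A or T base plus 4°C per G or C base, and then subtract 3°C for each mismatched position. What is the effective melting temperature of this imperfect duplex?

48°C

Primer base counts: A=4, T=0, G=2, C=11 → A+T=4, G+C=13
Perfect-match Tm = 2(4) + 4(13) = 8 + 52 = 60°C
Mismatches (positions where the bases are not complementary): 4 (at positions 4, 9, 10, 13)
Effective Tm = 60 − 4×3 = 60 − 12 = 48°C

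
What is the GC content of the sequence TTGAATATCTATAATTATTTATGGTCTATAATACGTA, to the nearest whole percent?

19%

Scanning the sequence gives C=3, G=4, T=17, A=13.
G+C = 4 + 3 = 7 out of 37 bases
%GC = 7/37 × 100 = 18.92% ≈ 19%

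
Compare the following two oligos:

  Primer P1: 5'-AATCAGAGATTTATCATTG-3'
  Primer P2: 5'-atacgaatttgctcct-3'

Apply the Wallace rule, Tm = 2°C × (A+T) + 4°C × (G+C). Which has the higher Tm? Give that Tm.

Primer P1, 48°C

Primer P1: A+T=14, G+C=5 → Tm = 2(14)+4(5) = 48°C
Primer P2: A+T=10, G+C=6 → Tm = 2(10)+4(6) = 44°C
48°C vs 44°C → primer P1 is higher.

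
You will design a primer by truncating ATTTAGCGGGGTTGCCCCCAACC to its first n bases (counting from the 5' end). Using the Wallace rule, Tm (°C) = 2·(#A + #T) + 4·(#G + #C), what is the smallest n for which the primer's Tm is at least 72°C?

n = 23

First 22 bases: ATTTAGCGGGGTTGCCCCCAAC → Tm = 70°C (< 72°C)
First 23 bases: ATTTAGCGGGGTTGCCCCCAACC → Tm = 74°C (≥ 72°C)
Since every base adds ≥2°C, Tm only increases with n, so the threshold is first crossed at n = 23.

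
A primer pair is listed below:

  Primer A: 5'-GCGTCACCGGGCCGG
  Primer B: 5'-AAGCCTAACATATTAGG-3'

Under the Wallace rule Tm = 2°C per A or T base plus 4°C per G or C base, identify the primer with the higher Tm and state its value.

Primer A, 56°C

Primer A: A+T=2, G+C=13 → Tm = 2(2)+4(13) = 56°C
Primer B: A+T=11, G+C=6 → Tm = 2(11)+4(6) = 46°C
56°C vs 46°C → primer A is higher.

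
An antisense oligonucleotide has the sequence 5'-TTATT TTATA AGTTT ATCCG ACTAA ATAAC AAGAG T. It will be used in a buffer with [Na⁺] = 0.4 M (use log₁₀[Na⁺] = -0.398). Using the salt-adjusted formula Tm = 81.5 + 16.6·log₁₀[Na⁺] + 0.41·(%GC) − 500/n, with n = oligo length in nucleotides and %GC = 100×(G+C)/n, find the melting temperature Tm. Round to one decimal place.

Length n = 36. Base counts: A=14, T=14, G=4, C=4
G+C = 8, so %GC = 8/36 × 100 = 22.222%
Salt term: 16.6 × (-0.398) = -6.607
GC term: 0.41 × 22.222 = 9.111; length term: −500/36 = −13.889
Tm = 81.5 + (-6.607) + 9.111 − 13.889 = 70.115 → 70.1°C

70.1°C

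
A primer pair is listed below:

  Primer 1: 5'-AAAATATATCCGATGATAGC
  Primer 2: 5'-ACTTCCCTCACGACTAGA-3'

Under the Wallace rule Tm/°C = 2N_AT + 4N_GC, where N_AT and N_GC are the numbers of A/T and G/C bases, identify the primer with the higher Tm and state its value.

Primer 1: A+T=14, G+C=6 → Tm = 2(14)+4(6) = 52°C
Primer 2: A+T=9, G+C=9 → Tm = 2(9)+4(9) = 54°C
52°C vs 54°C → primer 2 is higher.

Primer 2, 54°C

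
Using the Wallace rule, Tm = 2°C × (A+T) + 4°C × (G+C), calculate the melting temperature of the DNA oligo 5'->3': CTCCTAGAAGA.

Counting bases: A=4, T=2, G=2, C=3
AT pairs contribute 6, GC pairs contribute 5.
Tm = 4·5 + 2·6 = 20 + 12 = 32°C

32°C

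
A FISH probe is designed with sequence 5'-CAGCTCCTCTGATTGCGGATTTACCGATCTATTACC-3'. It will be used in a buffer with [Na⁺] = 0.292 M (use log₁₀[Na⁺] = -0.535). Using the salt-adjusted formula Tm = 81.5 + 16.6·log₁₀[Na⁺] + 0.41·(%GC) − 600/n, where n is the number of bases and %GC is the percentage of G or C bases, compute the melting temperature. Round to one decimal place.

Length n = 36. Scanning the sequence gives C=11, G=6, T=12, A=7.
G+C = 17, so %GC = 17/36 × 100 = 47.222%
Salt term: 16.6 × (-0.535) = -8.881
GC term: 0.41 × 47.222 = 19.361; length term: −600/36 = −16.667
Tm = 81.5 + (-8.881) + 19.361 − 16.667 = 75.313 → 75.3°C

75.3°C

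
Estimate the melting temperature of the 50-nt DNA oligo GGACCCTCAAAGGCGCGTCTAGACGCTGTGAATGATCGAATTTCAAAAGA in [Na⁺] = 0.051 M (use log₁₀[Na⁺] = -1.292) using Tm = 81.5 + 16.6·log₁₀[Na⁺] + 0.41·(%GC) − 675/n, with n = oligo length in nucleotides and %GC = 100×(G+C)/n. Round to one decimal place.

Length n = 50. Base counts: T=10, A=16, G=13, C=11
G+C = 24, so %GC = 24/50 × 100 = 48%
Salt term: 16.6 × (-1.292) = -21.447
GC term: 0.41 × 48 = 19.68; length term: −675/50 = −13.5
Tm = 81.5 + (-21.447) + 19.68 − 13.5 = 66.233 → 66.2°C

66.2°C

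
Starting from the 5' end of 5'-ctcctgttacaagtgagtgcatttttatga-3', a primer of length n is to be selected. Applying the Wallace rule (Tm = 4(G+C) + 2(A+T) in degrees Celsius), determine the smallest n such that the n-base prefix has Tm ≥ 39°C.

n = 14

First 13 bases: CTCCTGTTACAAG → Tm = 38°C (< 39°C)
First 14 bases: CTCCTGTTACAAGT → Tm = 40°C (≥ 39°C)
Each additional base adds 2°C (A/T) or 4°C (G/C), so Tm is non-decreasing in n; n = 14 is the first length to reach 39°C.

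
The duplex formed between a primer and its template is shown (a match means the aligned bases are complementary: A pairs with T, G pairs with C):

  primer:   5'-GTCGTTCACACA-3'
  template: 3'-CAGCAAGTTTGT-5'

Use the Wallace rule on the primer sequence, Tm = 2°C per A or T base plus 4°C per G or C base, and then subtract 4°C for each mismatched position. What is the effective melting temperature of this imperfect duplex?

32°C

Primer base counts: A=3, T=3, G=2, C=4 → A+T=6, G+C=6
Perfect-match Tm = 2(6) + 4(6) = 12 + 24 = 36°C
Mismatches (positions where the bases are not complementary): 1 (at position 9)
Effective Tm = 36 − 1×4 = 36 − 4 = 32°C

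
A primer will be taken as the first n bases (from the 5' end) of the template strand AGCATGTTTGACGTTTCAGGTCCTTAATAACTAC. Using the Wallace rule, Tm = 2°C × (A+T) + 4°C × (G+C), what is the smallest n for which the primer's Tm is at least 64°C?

n = 22

First 21 bases: AGCATGTTTGACGTTTCAGGT → Tm = 60°C (< 64°C)
First 22 bases: AGCATGTTTGACGTTTCAGGTC → Tm = 64°C (≥ 64°C)
Since every base adds ≥2°C, Tm only increases with n, so the threshold is first crossed at n = 22.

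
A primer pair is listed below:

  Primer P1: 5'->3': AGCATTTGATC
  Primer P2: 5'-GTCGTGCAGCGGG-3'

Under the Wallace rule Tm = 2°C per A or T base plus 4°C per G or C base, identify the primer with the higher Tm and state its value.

Primer P2, 46°C

Primer P1: A+T=7, G+C=4 → Tm = 2(7)+4(4) = 30°C
Primer P2: A+T=3, G+C=10 → Tm = 2(3)+4(10) = 46°C
30°C vs 46°C → primer P2 is higher.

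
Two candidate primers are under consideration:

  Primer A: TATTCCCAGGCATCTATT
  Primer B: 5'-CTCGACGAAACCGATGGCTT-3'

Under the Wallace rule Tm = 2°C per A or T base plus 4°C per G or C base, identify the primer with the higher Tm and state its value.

Primer B, 62°C

Primer A: A+T=11, G+C=7 → Tm = 2(11)+4(7) = 50°C
Primer B: A+T=9, G+C=11 → Tm = 2(9)+4(11) = 62°C
50°C vs 62°C → primer B is higher.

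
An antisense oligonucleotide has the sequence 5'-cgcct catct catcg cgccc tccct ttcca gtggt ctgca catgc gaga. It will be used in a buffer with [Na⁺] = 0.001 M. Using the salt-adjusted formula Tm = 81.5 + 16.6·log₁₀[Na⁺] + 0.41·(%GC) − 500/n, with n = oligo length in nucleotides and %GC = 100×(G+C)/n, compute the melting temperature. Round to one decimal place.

Length n = 49. Counting bases: A=7, G=10, C=20, T=12
G+C = 30, so %GC = 30/49 × 100 = 61.224%
Salt term: 16.6 × (-3) = -49.8
GC term: 0.41 × 61.224 = 25.102; length term: −500/49 = −10.204
Tm = 81.5 + (-49.8) + 25.102 − 10.204 = 46.598 → 46.6°C

46.6°C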